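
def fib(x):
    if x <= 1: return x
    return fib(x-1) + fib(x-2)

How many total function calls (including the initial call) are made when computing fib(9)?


Let C(n) = total calls for fib(n)
C(0) = 1, C(1) = 1
C(2) = 1 + C(1) + C(0) = 1 + 1 + 1 = 3
C(3) = 1 + C(2) + C(1) = 1 + 3 + 1 = 5
C(4) = 1 + C(3) + C(2) = 1 + 5 + 3 = 9
C(5) = 1 + C(4) + C(3) = 1 + 9 + 5 = 15
C(6) = 1 + C(5) + C(4) = 1 + 15 + 9 = 25
C(7) = 1 + C(6) + C(5) = 1 + 25 + 15 = 41
C(8) = 1 + C(7) + C(6) = 1 + 41 + 25 = 67
C(9) = 1 + C(8) + C(7) = 1 + 67 + 41 = 109

109


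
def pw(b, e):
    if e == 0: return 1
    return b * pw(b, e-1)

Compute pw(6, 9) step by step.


pw(6, 9)
= 6 * pw(6, 8)
= 6 * 6 * pw(6, 7)
= 6 * 6 * 6 * pw(6, 6)
= 6 * 6 * 6 * 6 * pw(6, 5)
= 6 * 6 * 6 * 6 * 6 * pw(6, 4)
= 6 * 6 * 6 * 6 * 6 * 6 * pw(6, 3)
= 6 * 6 * 6 * 6 * 6 * 6 * 6 * pw(6, 2)
= 6 * 6 * 6 * 6 * 6 * 6 * 6 * 6 * pw(6, 1)
= 6 * 6 * 6 * 6 * 6 * 6 * 6 * 6 * 6 * pw(6, 0)
= 6 * 6 * 6 * 6 * 6 * 6 * 6 * 6 * 6 * 1
= 10077696

10077696


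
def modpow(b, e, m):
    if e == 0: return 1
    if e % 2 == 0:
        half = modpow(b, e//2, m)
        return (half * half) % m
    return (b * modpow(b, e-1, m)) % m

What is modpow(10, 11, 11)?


modpow(10, 11, 11): e is odd, compute modpow(10, 10, 11)
  modpow(10, 10, 11): e is even, compute modpow(10, 5, 11)
    modpow(10, 5, 11): e is odd, compute modpow(10, 4, 11)
      modpow(10, 4, 11): e is even, compute modpow(10, 2, 11)
        modpow(10, 2, 11): e is even, compute modpow(10, 1, 11)
          modpow(10, 1, 11): e is odd, compute modpow(10, 0, 11)
          modpow(10, 0, 11) = 1
          (10 * 1) % 11 = 10
        half=10, (10*10) % 11 = 1
      half=1, (1*1) % 11 = 1
    (10 * 1) % 11 = 10
  half=10, (10*10) % 11 = 1
(10 * 1) % 11 = 10

10


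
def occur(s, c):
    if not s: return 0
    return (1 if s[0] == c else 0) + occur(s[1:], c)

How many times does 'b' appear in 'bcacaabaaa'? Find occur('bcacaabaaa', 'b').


s[0]='b' == 'b' -> 1
s[0]='c' != 'b' -> 0
s[0]='a' != 'b' -> 0
s[0]='c' != 'b' -> 0
s[0]='a' != 'b' -> 0
s[0]='a' != 'b' -> 0
s[0]='b' == 'b' -> 1
s[0]='a' != 'b' -> 0
s[0]='a' != 'b' -> 0
s[0]='a' != 'b' -> 0
Sum: 1 + 0 + 0 + 0 + 0 + 0 + 1 + 0 + 0 + 0 = 2

2


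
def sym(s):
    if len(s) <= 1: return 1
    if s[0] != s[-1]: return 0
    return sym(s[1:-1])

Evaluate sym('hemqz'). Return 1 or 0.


sym('hemqz'): s[0]='h' != s[-1]='z' -> return 0
Result: 0 (not a palindrome)

0


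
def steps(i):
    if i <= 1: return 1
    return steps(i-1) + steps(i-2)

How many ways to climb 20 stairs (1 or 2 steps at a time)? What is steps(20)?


Building up from base cases:
steps(0) = 1
steps(1) = 1
steps(2) = steps(1) + steps(0) = 1 + 1 = 2
steps(3) = steps(2) + steps(1) = 2 + 1 = 3
steps(4) = steps(3) + steps(2) = 3 + 2 = 5
steps(5) = steps(4) + steps(3) = 5 + 3 = 8
steps(6) = steps(5) + steps(4) = 8 + 5 = 13
steps(7) = steps(6) + steps(5) = 13 + 8 = 21
steps(8) = steps(7) + steps(6) = 21 + 13 = 34
steps(9) = steps(8) + steps(7) = 34 + 21 = 55
steps(10) = steps(9) + steps(8) = 55 + 34 = 89
steps(11) = steps(10) + steps(9) = 89 + 55 = 144
steps(12) = steps(11) + steps(10) = 144 + 89 = 233
steps(13) = steps(12) + steps(11) = 233 + 144 = 377
steps(14) = steps(13) + steps(12) = 377 + 233 = 610
steps(15) = steps(14) + steps(13) = 610 + 377 = 987
steps(16) = steps(15) + steps(14) = 987 + 610 = 1597
steps(17) = steps(16) + steps(15) = 1597 + 987 = 2584
steps(18) = steps(17) + steps(16) = 2584 + 1597 = 4181
steps(19) = steps(18) + steps(17) = 4181 + 2584 = 6765
steps(20) = steps(19) + steps(18) = 6765 + 4181 = 10946

10946


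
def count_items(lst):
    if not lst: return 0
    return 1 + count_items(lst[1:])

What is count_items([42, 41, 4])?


count_items([42, 41, 4]) = 1 + count_items([41, 4])
count_items([41, 4]) = 1 + count_items([4])
count_items([4]) = 1 + count_items([])
count_items([]) = 0  (base case)
Unwinding: 1 + 1 + 1 + 0 = 3

3


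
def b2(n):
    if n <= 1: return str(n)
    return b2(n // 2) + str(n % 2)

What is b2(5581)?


b2(5581) = b2(2790) + '1'
b2(2790) = b2(1395) + '0'
b2(1395) = b2(697) + '1'
b2(697) = b2(348) + '1'
b2(348) = b2(174) + '0'
b2(174) = b2(87) + '0'
b2(87) = b2(43) + '1'
b2(43) = b2(21) + '1'
b2(21) = b2(10) + '1'
b2(10) = b2(5) + '0'
b2(5) = b2(2) + '1'
b2(2) = b2(1) + '0'
b2(1) = '1'  (base case)
Concatenating: '1' + '0' + '1' + '0' + '1' + '1' + '1' + '0' + '0' + '1' + '1' + '0' + '1' = '1010111001101'

1010111001101


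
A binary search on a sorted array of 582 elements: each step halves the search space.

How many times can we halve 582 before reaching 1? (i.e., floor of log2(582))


582 / 2 = 291
291 / 2 = 145
145 / 2 = 72
72 / 2 = 36
36 / 2 = 18
18 / 2 = 9
9 / 2 = 4
4 / 2 = 2
2 / 2 = 1
Reached 1 after 9 halvings

9


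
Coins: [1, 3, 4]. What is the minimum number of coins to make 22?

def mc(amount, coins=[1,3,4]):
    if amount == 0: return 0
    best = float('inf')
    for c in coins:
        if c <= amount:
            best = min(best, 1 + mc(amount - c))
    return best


Building up with DP:
mc(0) = 0
mc(1) = min(1+mc(0)=1+0=1) = 1
mc(2) = min(1+mc(1)=1+1=2) = 2
mc(3) = min(1+mc(2)=1+2=3, 1+mc(0)=1+0=1) = 1
mc(4) = min(1+mc(3)=1+1=2, 1+mc(1)=1+1=2, 1+mc(0)=1+0=1) = 1
mc(5) = min(1+mc(4)=1+1=2, 1+mc(2)=1+2=3, 1+mc(1)=1+1=2) = 2
mc(6) = min(1+mc(5)=1+2=3, 1+mc(3)=1+1=2, 1+mc(2)=1+2=3) = 2
mc(7) = min(1+mc(6)=1+2=3, 1+mc(4)=1+1=2, 1+mc(3)=1+1=2) = 2
mc(8) = min(1+mc(7)=1+2=3, 1+mc(5)=1+2=3, 1+mc(4)=1+1=2) = 2
mc(9) = min(1+mc(8)=1+2=3, 1+mc(6)=1+2=3, 1+mc(5)=1+2=3) = 3
mc(10) = min(1+mc(9)=1+3=4, 1+mc(7)=1+2=3, 1+mc(6)=1+2=3) = 3
mc(11) = min(1+mc(10)=1+3=4, 1+mc(8)=1+2=3, 1+mc(7)=1+2=3) = 3
mc(12) = min(1+mc(11)=1+3=4, 1+mc(9)=1+3=4, 1+mc(8)=1+2=3) = 3
mc(13) = min(1+mc(12)=1+3=4, 1+mc(10)=1+3=4, 1+mc(9)=1+3=4) = 4
mc(14) = min(1+mc(13)=1+4=5, 1+mc(11)=1+3=4, 1+mc(10)=1+3=4) = 4
mc(15) = min(1+mc(14)=1+4=5, 1+mc(12)=1+3=4, 1+mc(11)=1+3=4) = 4
mc(16) = min(1+mc(15)=1+4=5, 1+mc(13)=1+4=5, 1+mc(12)=1+3=4) = 4
mc(17) = min(1+mc(16)=1+4=5, 1+mc(14)=1+4=5, 1+mc(13)=1+4=5) = 5
mc(18) = min(1+mc(17)=1+5=6, 1+mc(15)=1+4=5, 1+mc(14)=1+4=5) = 5
mc(19) = min(1+mc(18)=1+5=6, 1+mc(16)=1+4=5, 1+mc(15)=1+4=5) = 5
mc(20) = min(1+mc(19)=1+5=6, 1+mc(17)=1+5=6, 1+mc(16)=1+4=5) = 5
mc(21) = min(1+mc(20)=1+5=6, 1+mc(18)=1+5=6, 1+mc(17)=1+5=6) = 6
mc(22) = min(1+mc(21)=1+6=7, 1+mc(19)=1+5=6, 1+mc(18)=1+5=6) = 6

6


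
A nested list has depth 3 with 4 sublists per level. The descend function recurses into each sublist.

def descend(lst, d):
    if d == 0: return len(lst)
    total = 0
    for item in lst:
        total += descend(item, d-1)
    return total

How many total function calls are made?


At depth 0 (root): 1 call
At depth 1: each of 1 parents calls descend on 4 children = 4 calls
At depth 2: each of 4 parents calls descend on 4 children = 16 calls
At depth 3: each of 16 parents calls descend on 4 children = 64 calls
Total: 1 + 4 + 16 + 64 = 85

85


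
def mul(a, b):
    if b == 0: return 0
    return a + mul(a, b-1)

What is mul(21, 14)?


mul(21, 14) = 21 + mul(21, 13)
mul(21, 13) = 21 + mul(21, 12)
mul(21, 12) = 21 + mul(21, 11)
mul(21, 11) = 21 + mul(21, 10)
mul(21, 10) = 21 + mul(21, 9)
mul(21, 9) = 21 + mul(21, 8)
mul(21, 8) = 21 + mul(21, 7)
mul(21, 7) = 21 + mul(21, 6)
mul(21, 6) = 21 + mul(21, 5)
mul(21, 5) = 21 + mul(21, 4)
mul(21, 4) = 21 + mul(21, 3)
mul(21, 3) = 21 + mul(21, 2)
mul(21, 2) = 21 + mul(21, 1)
mul(21, 1) = 21 + mul(21, 0)
mul(21, 0) = 0  (base case)
Total: 21 + 21 + 21 + 21 + 21 + 21 + 21 + 21 + 21 + 21 + 21 + 21 + 21 + 21 + 0 = 294

294


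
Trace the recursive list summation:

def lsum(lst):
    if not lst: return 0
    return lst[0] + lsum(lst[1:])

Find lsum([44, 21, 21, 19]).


lsum([44, 21, 21, 19]) = 44 + lsum([21, 21, 19])
lsum([21, 21, 19]) = 21 + lsum([21, 19])
lsum([21, 19]) = 21 + lsum([19])
lsum([19]) = 19 + lsum([])
lsum([]) = 0  (base case)
Total: 44 + 21 + 21 + 19 + 0 = 105

105


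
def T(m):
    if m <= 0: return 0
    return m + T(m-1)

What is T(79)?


T(79)
= 79 + 78 + 77 + 76 + 75 + 74 + 73 + 72 + 71 + 70 + 69 + 68 + 67 + 66 + 65 + 64 + 63 + 62 + 61 + 60 + 59 + 58 + 57 + 56 + 55 + 54 + 53 + 52 + 51 + 50 + 49 + 48 + 47 + 46 + 45 + 44 + 43 + 42 + 41 + 40 + 39 + 38 + 37 + 36 + 35 + 34 + 33 + 32 + 31 + 30 + 29 + 28 + 27 + 26 + 25 + 24 + 23 + 22 + 21 + 20 + 19 + 18 + 17 + 16 + 15 + 14 + 13 + 12 + 11 + 10 + 9 + 8 + 7 + 6 + 5 + 4 + 3 + 2 + 1 + T(0)
= 79 + 78 + 77 + 76 + 75 + 74 + 73 + 72 + 71 + 70 + 69 + 68 + 67 + 66 + 65 + 64 + 63 + 62 + 61 + 60 + 59 + 58 + 57 + 56 + 55 + 54 + 53 + 52 + 51 + 50 + 49 + 48 + 47 + 46 + 45 + 44 + 43 + 42 + 41 + 40 + 39 + 38 + 37 + 36 + 35 + 34 + 33 + 32 + 31 + 30 + 29 + 28 + 27 + 26 + 25 + 24 + 23 + 22 + 21 + 20 + 19 + 18 + 17 + 16 + 15 + 14 + 13 + 12 + 11 + 10 + 9 + 8 + 7 + 6 + 5 + 4 + 3 + 2 + 1 + 0
= 3160

3160


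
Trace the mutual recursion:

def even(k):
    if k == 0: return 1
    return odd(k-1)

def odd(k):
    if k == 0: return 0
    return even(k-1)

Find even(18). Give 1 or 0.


even(18) = odd(17)
odd(17) = even(16)
even(16) = odd(15)
odd(15) = even(14)
even(14) = odd(13)
odd(13) = even(12)
even(12) = odd(11)
odd(11) = even(10)
even(10) = odd(9)
odd(9) = even(8)
even(8) = odd(7)
odd(7) = even(6)
even(6) = odd(5)
odd(5) = even(4)
even(4) = odd(3)
odd(3) = even(2)
even(2) = odd(1)
odd(1) = even(0)
even(0) = 1  (base case)
Result: 1

1


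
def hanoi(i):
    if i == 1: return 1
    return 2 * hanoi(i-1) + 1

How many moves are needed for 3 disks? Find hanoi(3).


hanoi(3) = 2 * hanoi(2) + 1
hanoi(2) = 2 * hanoi(1) + 1
hanoi(1) = 1  (base case)
hanoi(2) = 2 * 1 + 1 = 3
hanoi(3) = 2 * 3 + 1 = 7

7


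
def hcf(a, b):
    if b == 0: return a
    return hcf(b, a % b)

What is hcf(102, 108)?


hcf(102, 108) = hcf(108, 102)
hcf(108, 102) = hcf(102, 6)
hcf(102, 6) = hcf(6, 0)
hcf(6, 0) = 6  (base case)

6


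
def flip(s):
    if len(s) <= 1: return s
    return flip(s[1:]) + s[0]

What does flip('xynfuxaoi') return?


flip('xynfuxaoi') = flip('ynfuxaoi') + 'x'
flip('ynfuxaoi') = flip('nfuxaoi') + 'y'
flip('nfuxaoi') = flip('fuxaoi') + 'n'
flip('fuxaoi') = flip('uxaoi') + 'f'
flip('uxaoi') = flip('xaoi') + 'u'
flip('xaoi') = flip('aoi') + 'x'
flip('aoi') = flip('oi') + 'a'
flip('oi') = flip('i') + 'o'
flip('i') = 'i'  (base case)
Concatenating: 'i' + 'o' + 'a' + 'x' + 'u' + 'f' + 'n' + 'y' + 'x' = 'ioaxufnyx'

ioaxufnyx


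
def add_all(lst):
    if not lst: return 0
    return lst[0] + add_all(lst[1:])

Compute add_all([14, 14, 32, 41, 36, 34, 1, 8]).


add_all([14, 14, 32, 41, 36, 34, 1, 8]) = 14 + add_all([14, 32, 41, 36, 34, 1, 8])
add_all([14, 32, 41, 36, 34, 1, 8]) = 14 + add_all([32, 41, 36, 34, 1, 8])
add_all([32, 41, 36, 34, 1, 8]) = 32 + add_all([41, 36, 34, 1, 8])
add_all([41, 36, 34, 1, 8]) = 41 + add_all([36, 34, 1, 8])
add_all([36, 34, 1, 8]) = 36 + add_all([34, 1, 8])
add_all([34, 1, 8]) = 34 + add_all([1, 8])
add_all([1, 8]) = 1 + add_all([8])
add_all([8]) = 8 + add_all([])
add_all([]) = 0  (base case)
Total: 14 + 14 + 32 + 41 + 36 + 34 + 1 + 8 + 0 = 180

180


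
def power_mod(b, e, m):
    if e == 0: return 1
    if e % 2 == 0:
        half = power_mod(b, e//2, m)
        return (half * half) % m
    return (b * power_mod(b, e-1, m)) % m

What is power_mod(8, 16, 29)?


power_mod(8, 16, 29): e is even, compute power_mod(8, 8, 29)
  power_mod(8, 8, 29): e is even, compute power_mod(8, 4, 29)
    power_mod(8, 4, 29): e is even, compute power_mod(8, 2, 29)
      power_mod(8, 2, 29): e is even, compute power_mod(8, 1, 29)
        power_mod(8, 1, 29): e is odd, compute power_mod(8, 0, 29)
          power_mod(8, 0, 29) = 1
        (8 * 1) % 29 = 8
      half=8, (8*8) % 29 = 6
    half=6, (6*6) % 29 = 7
  half=7, (7*7) % 29 = 20
half=20, (20*20) % 29 = 23

23


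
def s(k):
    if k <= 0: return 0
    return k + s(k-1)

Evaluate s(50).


s(50)
= 50 + 49 + 48 + 47 + 46 + 45 + 44 + 43 + 42 + 41 + 40 + 39 + 38 + 37 + 36 + 35 + 34 + 33 + 32 + 31 + 30 + 29 + 28 + 27 + 26 + 25 + 24 + 23 + 22 + 21 + 20 + 19 + 18 + 17 + 16 + 15 + 14 + 13 + 12 + 11 + 10 + 9 + 8 + 7 + 6 + 5 + 4 + 3 + 2 + 1 + s(0)
= 50 + 49 + 48 + 47 + 46 + 45 + 44 + 43 + 42 + 41 + 40 + 39 + 38 + 37 + 36 + 35 + 34 + 33 + 32 + 31 + 30 + 29 + 28 + 27 + 26 + 25 + 24 + 23 + 22 + 21 + 20 + 19 + 18 + 17 + 16 + 15 + 14 + 13 + 12 + 11 + 10 + 9 + 8 + 7 + 6 + 5 + 4 + 3 + 2 + 1 + 0
= 1275

1275


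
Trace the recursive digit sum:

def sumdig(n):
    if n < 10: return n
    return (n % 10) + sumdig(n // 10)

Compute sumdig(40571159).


sumdig(40571159) = 9 + sumdig(4057115)
sumdig(4057115) = 5 + sumdig(405711)
sumdig(405711) = 1 + sumdig(40571)
sumdig(40571) = 1 + sumdig(4057)
sumdig(4057) = 7 + sumdig(405)
sumdig(405) = 5 + sumdig(40)
sumdig(40) = 0 + sumdig(4)
sumdig(4) = 4  (base case)
Total: 9 + 5 + 1 + 1 + 7 + 5 + 0 + 4 = 32

32


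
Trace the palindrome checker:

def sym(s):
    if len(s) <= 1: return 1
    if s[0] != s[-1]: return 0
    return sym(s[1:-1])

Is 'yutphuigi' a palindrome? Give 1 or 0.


sym('yutphuigi'): s[0]='y' != s[-1]='i' -> return 0
Result: 0 (not a palindrome)

0


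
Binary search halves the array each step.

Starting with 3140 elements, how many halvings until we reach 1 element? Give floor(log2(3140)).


3140 / 2 = 1570
1570 / 2 = 785
785 / 2 = 392
392 / 2 = 196
196 / 2 = 98
98 / 2 = 49
49 / 2 = 24
24 / 2 = 12
12 / 2 = 6
6 / 2 = 3
3 / 2 = 1
Reached 1 after 11 halvings

11


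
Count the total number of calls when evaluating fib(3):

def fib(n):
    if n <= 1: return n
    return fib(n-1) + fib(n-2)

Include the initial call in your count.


Let C(n) = total calls for fib(n)
C(0) = 1, C(1) = 1
C(2) = 1 + C(1) + C(0) = 1 + 1 + 1 = 3
C(3) = 1 + C(2) + C(1) = 1 + 3 + 1 = 5

5


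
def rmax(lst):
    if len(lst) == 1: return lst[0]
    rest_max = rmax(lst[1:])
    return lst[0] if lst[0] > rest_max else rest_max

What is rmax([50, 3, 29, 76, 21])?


rmax([50, 3, 29, 76, 21]): compare 50 with rmax([3, 29, 76, 21])
rmax([3, 29, 76, 21]): compare 3 with rmax([29, 76, 21])
rmax([29, 76, 21]): compare 29 with rmax([76, 21])
rmax([76, 21]): compare 76 with rmax([21])
rmax([21]) = 21  (base case)
Compare 76 with 21 -> 76
Compare 29 with 76 -> 76
Compare 3 with 76 -> 76
Compare 50 with 76 -> 76

76


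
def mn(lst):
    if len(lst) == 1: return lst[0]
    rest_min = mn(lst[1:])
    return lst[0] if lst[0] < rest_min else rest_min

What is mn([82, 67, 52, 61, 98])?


mn([82, 67, 52, 61, 98]): compare 82 with mn([67, 52, 61, 98])
mn([67, 52, 61, 98]): compare 67 with mn([52, 61, 98])
mn([52, 61, 98]): compare 52 with mn([61, 98])
mn([61, 98]): compare 61 with mn([98])
mn([98]) = 98  (base case)
Compare 61 with 98 -> 61
Compare 52 with 61 -> 52
Compare 67 with 52 -> 52
Compare 82 with 52 -> 52

52


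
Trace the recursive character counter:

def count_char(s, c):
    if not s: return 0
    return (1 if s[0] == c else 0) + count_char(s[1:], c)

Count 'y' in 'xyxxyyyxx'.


s[0]='x' != 'y' -> 0
s[0]='y' == 'y' -> 1
s[0]='x' != 'y' -> 0
s[0]='x' != 'y' -> 0
s[0]='y' == 'y' -> 1
s[0]='y' == 'y' -> 1
s[0]='y' == 'y' -> 1
s[0]='x' != 'y' -> 0
s[0]='x' != 'y' -> 0
Sum: 0 + 1 + 0 + 0 + 1 + 1 + 1 + 0 + 0 = 4

4


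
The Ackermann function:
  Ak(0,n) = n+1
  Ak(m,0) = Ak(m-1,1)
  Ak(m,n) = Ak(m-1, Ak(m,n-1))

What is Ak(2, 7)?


Ak(2, 7) = Ak(1, Ak(2, 6))
  Ak(2, 6) = Ak(1, Ak(2, 5))
    Ak(2, 5) = Ak(1, Ak(2, 4))
      Ak(2, 4) = Ak(1, Ak(2, 3))
        Ak(2, 3) = Ak(1, Ak(2, 2))
          Ak(2, 2) = Ak(1, Ak(2, 1))
          Ak(2, 1) = Ak(1, Ak(2, 0))
          Ak(2, 0) = Ak(1, 1)
          Ak(1, 1) = Ak(0, Ak(1, 0))
          Ak(1, 0) = Ak(0, 1)
          Ak(0, 1) = 2
            = Ak(0, 2)
          Ak(0, 2) = 3
            = Ak(1, 3)
          Ak(1, 3) = Ak(0, Ak(1, 2))
          Ak(1, 2) = Ak(0, Ak(1, 1))
          Ak(1, 1) = Ak(0, Ak(1, 0))
          Ak(1, 0) = Ak(0, 1)
          Ak(0, 1) = 2
            = Ak(0, 2)
          Ak(0, 2) = 3
            = Ak(0, 3)
          Ak(0, 3) = 4
            = Ak(0, 4)
          Ak(0, 4) = 5
... (trace truncated)
Result: Ak(2, 7) = 17

17


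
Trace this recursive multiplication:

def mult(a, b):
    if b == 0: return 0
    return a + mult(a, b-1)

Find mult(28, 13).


mult(28, 13) = 28 + mult(28, 12)
mult(28, 12) = 28 + mult(28, 11)
mult(28, 11) = 28 + mult(28, 10)
mult(28, 10) = 28 + mult(28, 9)
mult(28, 9) = 28 + mult(28, 8)
mult(28, 8) = 28 + mult(28, 7)
mult(28, 7) = 28 + mult(28, 6)
mult(28, 6) = 28 + mult(28, 5)
mult(28, 5) = 28 + mult(28, 4)
mult(28, 4) = 28 + mult(28, 3)
mult(28, 3) = 28 + mult(28, 2)
mult(28, 2) = 28 + mult(28, 1)
mult(28, 1) = 28 + mult(28, 0)
mult(28, 0) = 0  (base case)
Total: 28 + 28 + 28 + 28 + 28 + 28 + 28 + 28 + 28 + 28 + 28 + 28 + 28 + 0 = 364

364


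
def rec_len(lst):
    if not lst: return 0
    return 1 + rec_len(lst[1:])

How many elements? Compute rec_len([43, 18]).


rec_len([43, 18]) = 1 + rec_len([18])
rec_len([18]) = 1 + rec_len([])
rec_len([]) = 0  (base case)
Unwinding: 1 + 1 + 0 = 2

2


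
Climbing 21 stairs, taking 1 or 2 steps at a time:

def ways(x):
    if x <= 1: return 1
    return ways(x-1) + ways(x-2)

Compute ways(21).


Building up from base cases:
ways(0) = 1
ways(1) = 1
ways(2) = ways(1) + ways(0) = 1 + 1 = 2
ways(3) = ways(2) + ways(1) = 2 + 1 = 3
ways(4) = ways(3) + ways(2) = 3 + 2 = 5
ways(5) = ways(4) + ways(3) = 5 + 3 = 8
ways(6) = ways(5) + ways(4) = 8 + 5 = 13
ways(7) = ways(6) + ways(5) = 13 + 8 = 21
ways(8) = ways(7) + ways(6) = 21 + 13 = 34
ways(9) = ways(8) + ways(7) = 34 + 21 = 55
ways(10) = ways(9) + ways(8) = 55 + 34 = 89
ways(11) = ways(10) + ways(9) = 89 + 55 = 144
ways(12) = ways(11) + ways(10) = 144 + 89 = 233
ways(13) = ways(12) + ways(11) = 233 + 144 = 377
ways(14) = ways(13) + ways(12) = 377 + 233 = 610
ways(15) = ways(14) + ways(13) = 610 + 377 = 987
ways(16) = ways(15) + ways(14) = 987 + 610 = 1597
ways(17) = ways(16) + ways(15) = 1597 + 987 = 2584
ways(18) = ways(17) + ways(16) = 2584 + 1597 = 4181
ways(19) = ways(18) + ways(17) = 4181 + 2584 = 6765
ways(20) = ways(19) + ways(18) = 6765 + 4181 = 10946
ways(21) = ways(20) + ways(19) = 10946 + 6765 = 17711

17711


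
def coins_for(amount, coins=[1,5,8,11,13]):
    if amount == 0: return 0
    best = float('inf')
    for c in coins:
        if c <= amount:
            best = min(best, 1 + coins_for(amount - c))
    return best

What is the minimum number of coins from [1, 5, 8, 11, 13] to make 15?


Building up with DP:
coins_for(0) = 0
coins_for(1) = min(1+coins_for(0)=1+0=1) = 1
coins_for(2) = min(1+coins_for(1)=1+1=2) = 2
coins_for(3) = min(1+coins_for(2)=1+2=3) = 3
coins_for(4) = min(1+coins_for(3)=1+3=4) = 4
coins_for(5) = min(1+coins_for(4)=1+4=5, 1+coins_for(0)=1+0=1) = 1
coins_for(6) = min(1+coins_for(5)=1+1=2, 1+coins_for(1)=1+1=2) = 2
coins_for(7) = min(1+coins_for(6)=1+2=3, 1+coins_for(2)=1+2=3) = 3
coins_for(8) = min(1+coins_for(7)=1+3=4, 1+coins_for(3)=1+3=4, 1+coins_for(0)=1+0=1) = 1
coins_for(9) = min(1+coins_for(8)=1+1=2, 1+coins_for(4)=1+4=5, 1+coins_for(1)=1+1=2) = 2
coins_for(10) = min(1+coins_for(9)=1+2=3, 1+coins_for(5)=1+1=2, 1+coins_for(2)=1+2=3) = 2
coins_for(11) = min(1+coins_for(10)=1+2=3, 1+coins_for(6)=1+2=3, 1+coins_for(3)=1+3=4, 1+coins_for(0)=1+0=1) = 1
coins_for(12) = min(1+coins_for(11)=1+1=2, 1+coins_for(7)=1+3=4, 1+coins_for(4)=1+4=5, 1+coins_for(1)=1+1=2) = 2
coins_for(13) = min(1+coins_for(12)=1+2=3, 1+coins_for(8)=1+1=2, 1+coins_for(5)=1+1=2, 1+coins_for(2)=1+2=3, 1+coins_for(0)=1+0=1) = 1
coins_for(14) = min(1+coins_for(13)=1+1=2, 1+coins_for(9)=1+2=3, 1+coins_for(6)=1+2=3, 1+coins_for(3)=1+3=4, 1+coins_for(1)=1+1=2) = 2
coins_for(15) = min(1+coins_for(14)=1+2=3, 1+coins_for(10)=1+2=3, 1+coins_for(7)=1+3=4, 1+coins_for(4)=1+4=5, 1+coins_for(2)=1+2=3) = 3

3


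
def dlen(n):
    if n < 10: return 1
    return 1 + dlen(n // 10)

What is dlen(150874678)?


dlen(150874678) = 1 + dlen(15087467)
dlen(15087467) = 1 + dlen(1508746)
dlen(1508746) = 1 + dlen(150874)
dlen(150874) = 1 + dlen(15087)
dlen(15087) = 1 + dlen(1508)
dlen(1508) = 1 + dlen(150)
dlen(150) = 1 + dlen(15)
dlen(15) = 1 + dlen(1)
dlen(1) = 1  (base case: 1 < 10)
Unwinding: 1 + 1 + 1 + 1 + 1 + 1 + 1 + 1 + 1 = 9

9


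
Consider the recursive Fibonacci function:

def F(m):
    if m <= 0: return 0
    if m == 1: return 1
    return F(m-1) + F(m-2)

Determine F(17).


Computing F(17) bottom-up:
F(0) = 0
F(1) = 1
F(2) = F(1) + F(0) = 1 + 0 = 1
F(3) = F(2) + F(1) = 1 + 1 = 2
F(4) = F(3) + F(2) = 2 + 1 = 3
F(5) = F(4) + F(3) = 3 + 2 = 5
F(6) = F(5) + F(4) = 5 + 3 = 8
F(7) = F(6) + F(5) = 8 + 5 = 13
F(8) = F(7) + F(6) = 13 + 8 = 21
F(9) = F(8) + F(7) = 21 + 13 = 34
F(10) = F(9) + F(8) = 34 + 21 = 55
F(11) = F(10) + F(9) = 55 + 34 = 89
F(12) = F(11) + F(10) = 89 + 55 = 144
F(13) = F(12) + F(11) = 144 + 89 = 233
F(14) = F(13) + F(12) = 233 + 144 = 377
F(15) = F(14) + F(13) = 377 + 233 = 610
F(16) = F(15) + F(14) = 610 + 377 = 987
F(17) = F(16) + F(15) = 987 + 610 = 1597

1597


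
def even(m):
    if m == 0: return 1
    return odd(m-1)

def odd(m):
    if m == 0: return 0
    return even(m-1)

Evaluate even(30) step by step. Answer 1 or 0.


even(30) = odd(29)
odd(29) = even(28)
even(28) = odd(27)
odd(27) = even(26)
even(26) = odd(25)
odd(25) = even(24)
even(24) = odd(23)
odd(23) = even(22)
even(22) = odd(21)
odd(21) = even(20)
even(20) = odd(19)
odd(19) = even(18)
even(18) = odd(17)
odd(17) = even(16)
even(16) = odd(15)
odd(15) = even(14)
even(14) = odd(13)
odd(13) = even(12)
even(12) = odd(11)
odd(11) = even(10)
even(10) = odd(9)
odd(9) = even(8)
even(8) = odd(7)
odd(7) = even(6)
even(6) = odd(5)
odd(5) = even(4)
even(4) = odd(3)
odd(3) = even(2)
even(2) = odd(1)
odd(1) = even(0)
even(0) = 1  (base case)
Result: 1

1


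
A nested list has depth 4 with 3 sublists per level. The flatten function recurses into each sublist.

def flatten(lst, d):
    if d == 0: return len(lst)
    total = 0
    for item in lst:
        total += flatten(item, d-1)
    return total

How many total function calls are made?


At depth 0 (root): 1 call
At depth 1: each of 1 parents calls flatten on 3 children = 3 calls
At depth 2: each of 3 parents calls flatten on 3 children = 9 calls
At depth 3: each of 9 parents calls flatten on 3 children = 27 calls
At depth 4: each of 27 parents calls flatten on 3 children = 81 calls
Total: 1 + 3 + 9 + 27 + 81 = 121

121


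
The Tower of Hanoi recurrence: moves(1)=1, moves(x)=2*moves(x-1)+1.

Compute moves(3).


moves(3) = 2 * moves(2) + 1
moves(2) = 2 * moves(1) + 1
moves(1) = 1  (base case)
moves(2) = 2 * 1 + 1 = 3
moves(3) = 2 * 3 + 1 = 7

7


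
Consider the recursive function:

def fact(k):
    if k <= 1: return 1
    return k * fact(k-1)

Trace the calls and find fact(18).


fact(18)
= 18 * fact(17)
= 18 * 17 * fact(16)
= 18 * 17 * 16 * fact(15)
= 18 * 17 * 16 * 15 * fact(14)
= 18 * 17 * 16 * 15 * 14 * fact(13)
= 18 * 17 * 16 * 15 * 14 * 13 * fact(12)
= 18 * 17 * 16 * 15 * 14 * 13 * 12 * fact(11)
= 18 * 17 * 16 * 15 * 14 * 13 * 12 * 11 * fact(10)
= 18 * 17 * 16 * 15 * 14 * 13 * 12 * 11 * 10 * fact(9)
= 18 * 17 * 16 * 15 * 14 * 13 * 12 * 11 * 10 * 9 * fact(8)
= 18 * 17 * 16 * 15 * 14 * 13 * 12 * 11 * 10 * 9 * 8 * fact(7)
= 18 * 17 * 16 * 15 * 14 * 13 * 12 * 11 * 10 * 9 * 8 * 7 * fact(6)
= 18 * 17 * 16 * 15 * 14 * 13 * 12 * 11 * 10 * 9 * 8 * 7 * 6 * fact(5)
= 18 * 17 * 16 * 15 * 14 * 13 * 12 * 11 * 10 * 9 * 8 * 7 * 6 * 5 * fact(4)
= 18 * 17 * 16 * 15 * 14 * 13 * 12 * 11 * 10 * 9 * 8 * 7 * 6 * 5 * 4 * fact(3)
= 18 * 17 * 16 * 15 * 14 * 13 * 12 * 11 * 10 * 9 * 8 * 7 * 6 * 5 * 4 * 3 * fact(2)
= 18 * 17 * 16 * 15 * 14 * 13 * 12 * 11 * 10 * 9 * 8 * 7 * 6 * 5 * 4 * 3 * 2 * fact(1)
= 18 * 17 * 16 * 15 * 14 * 13 * 12 * 11 * 10 * 9 * 8 * 7 * 6 * 5 * 4 * 3 * 2 * 1
= 6402373705728000

6402373705728000


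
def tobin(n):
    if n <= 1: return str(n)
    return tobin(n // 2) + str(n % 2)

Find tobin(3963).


tobin(3963) = tobin(1981) + '1'
tobin(1981) = tobin(990) + '1'
tobin(990) = tobin(495) + '0'
tobin(495) = tobin(247) + '1'
tobin(247) = tobin(123) + '1'
tobin(123) = tobin(61) + '1'
tobin(61) = tobin(30) + '1'
tobin(30) = tobin(15) + '0'
tobin(15) = tobin(7) + '1'
tobin(7) = tobin(3) + '1'
tobin(3) = tobin(1) + '1'
tobin(1) = '1'  (base case)
Concatenating: '1' + '1' + '1' + '1' + '0' + '1' + '1' + '1' + '1' + '0' + '1' + '1' = '111101111011'

111101111011


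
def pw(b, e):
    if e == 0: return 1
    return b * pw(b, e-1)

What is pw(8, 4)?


pw(8, 4)
= 8 * pw(8, 3)
= 8 * 8 * pw(8, 2)
= 8 * 8 * 8 * pw(8, 1)
= 8 * 8 * 8 * 8 * pw(8, 0)
= 8 * 8 * 8 * 8 * 1
= 4096

4096


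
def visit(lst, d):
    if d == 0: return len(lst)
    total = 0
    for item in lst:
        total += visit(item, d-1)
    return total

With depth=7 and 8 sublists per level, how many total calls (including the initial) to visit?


At depth 0 (root): 1 call
At depth 1: each of 1 parents calls visit on 8 children = 8 calls
At depth 2: each of 8 parents calls visit on 8 children = 64 calls
At depth 3: each of 64 parents calls visit on 8 children = 512 calls
At depth 4: each of 512 parents calls visit on 8 children = 4096 calls
At depth 5: each of 4096 parents calls visit on 8 children = 32768 calls
At depth 6: each of 32768 parents calls visit on 8 children = 262144 calls
At depth 7: each of 262144 parents calls visit on 8 children = 2097152 calls
Total: 1 + 8 + 64 + 512 + 4096 + 32768 + 262144 + 2097152 = 2396745

2396745


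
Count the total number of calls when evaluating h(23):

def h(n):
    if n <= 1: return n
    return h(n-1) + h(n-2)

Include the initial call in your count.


Let C(n) = total calls for h(n)
C(0) = 1, C(1) = 1
C(2) = 1 + C(1) + C(0) = 1 + 1 + 1 = 3
C(3) = 1 + C(2) + C(1) = 1 + 3 + 1 = 5
C(4) = 1 + C(3) + C(2) = 1 + 5 + 3 = 9
C(5) = 1 + C(4) + C(3) = 1 + 9 + 5 = 15
C(6) = 1 + C(5) + C(4) = 1 + 15 + 9 = 25
C(7) = 1 + C(6) + C(5) = 1 + 25 + 15 = 41
C(8) = 1 + C(7) + C(6) = 1 + 41 + 25 = 67
C(9) = 1 + C(8) + C(7) = 1 + 67 + 41 = 109
C(10) = 1 + C(9) + C(8) = 1 + 109 + 67 = 177
C(11) = 1 + C(10) + C(9) = 1 + 177 + 109 = 287
C(12) = 1 + C(11) + C(10) = 1 + 287 + 177 = 465
C(13) = 1 + C(12) + C(11) = 1 + 465 + 287 = 753
C(14) = 1 + C(13) + C(12) = 1 + 753 + 465 = 1219
C(15) = 1 + C(14) + C(13) = 1 + 1219 + 753 = 1973
C(16) = 1 + C(15) + C(14) = 1 + 1973 + 1219 = 3193
C(17) = 1 + C(16) + C(15) = 1 + 3193 + 1973 = 5167
C(18) = 1 + C(17) + C(16) = 1 + 5167 + 3193 = 8361
C(19) = 1 + C(18) + C(17) = 1 + 8361 + 5167 = 13529
C(20) = 1 + C(19) + C(18) = 1 + 13529 + 8361 = 21891
C(21) = 1 + C(20) + C(19) = 1 + 21891 + 13529 = 35421
C(22) = 1 + C(21) + C(20) = 1 + 35421 + 21891 = 57313
C(23) = 1 + C(22) + C(21) = 1 + 57313 + 35421 = 92735

92735


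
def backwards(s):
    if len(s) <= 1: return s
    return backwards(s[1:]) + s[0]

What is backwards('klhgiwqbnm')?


backwards('klhgiwqbnm') = backwards('lhgiwqbnm') + 'k'
backwards('lhgiwqbnm') = backwards('hgiwqbnm') + 'l'
backwards('hgiwqbnm') = backwards('giwqbnm') + 'h'
backwards('giwqbnm') = backwards('iwqbnm') + 'g'
backwards('iwqbnm') = backwards('wqbnm') + 'i'
backwards('wqbnm') = backwards('qbnm') + 'w'
backwards('qbnm') = backwards('bnm') + 'q'
backwards('bnm') = backwards('nm') + 'b'
backwards('nm') = backwards('m') + 'n'
backwards('m') = 'm'  (base case)
Concatenating: 'm' + 'n' + 'b' + 'q' + 'w' + 'i' + 'g' + 'h' + 'l' + 'k' = 'mnbqwighlk'

mnbqwighlk


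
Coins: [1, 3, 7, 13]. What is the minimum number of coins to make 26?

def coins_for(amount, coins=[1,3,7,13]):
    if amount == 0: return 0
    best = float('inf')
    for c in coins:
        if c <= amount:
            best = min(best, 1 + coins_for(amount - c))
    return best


Building up with DP:
coins_for(0) = 0
coins_for(1) = min(1+coins_for(0)=1+0=1) = 1
coins_for(2) = min(1+coins_for(1)=1+1=2) = 2
coins_for(3) = min(1+coins_for(2)=1+2=3, 1+coins_for(0)=1+0=1) = 1
coins_for(4) = min(1+coins_for(3)=1+1=2, 1+coins_for(1)=1+1=2) = 2
coins_for(5) = min(1+coins_for(4)=1+2=3, 1+coins_for(2)=1+2=3) = 3
coins_for(6) = min(1+coins_for(5)=1+3=4, 1+coins_for(3)=1+1=2) = 2
coins_for(7) = min(1+coins_for(6)=1+2=3, 1+coins_for(4)=1+2=3, 1+coins_for(0)=1+0=1) = 1
coins_for(8) = min(1+coins_for(7)=1+1=2, 1+coins_for(5)=1+3=4, 1+coins_for(1)=1+1=2) = 2
coins_for(9) = min(1+coins_for(8)=1+2=3, 1+coins_for(6)=1+2=3, 1+coins_for(2)=1+2=3) = 3
coins_for(10) = min(1+coins_for(9)=1+3=4, 1+coins_for(7)=1+1=2, 1+coins_for(3)=1+1=2) = 2
coins_for(11) = min(1+coins_for(10)=1+2=3, 1+coins_for(8)=1+2=3, 1+coins_for(4)=1+2=3) = 3
coins_for(12) = min(1+coins_for(11)=1+3=4, 1+coins_for(9)=1+3=4, 1+coins_for(5)=1+3=4) = 4
coins_for(13) = min(1+coins_for(12)=1+4=5, 1+coins_for(10)=1+2=3, 1+coins_for(6)=1+2=3, 1+coins_for(0)=1+0=1) = 1
coins_for(14) = min(1+coins_for(13)=1+1=2, 1+coins_for(11)=1+3=4, 1+coins_for(7)=1+1=2, 1+coins_for(1)=1+1=2) = 2
coins_for(15) = min(1+coins_for(14)=1+2=3, 1+coins_for(12)=1+4=5, 1+coins_for(8)=1+2=3, 1+coins_for(2)=1+2=3) = 3
coins_for(16) = min(1+coins_for(15)=1+3=4, 1+coins_for(13)=1+1=2, 1+coins_for(9)=1+3=4, 1+coins_for(3)=1+1=2) = 2
coins_for(17) = min(1+coins_for(16)=1+2=3, 1+coins_for(14)=1+2=3, 1+coins_for(10)=1+2=3, 1+coins_for(4)=1+2=3) = 3
coins_for(18) = min(1+coins_for(17)=1+3=4, 1+coins_for(15)=1+3=4, 1+coins_for(11)=1+3=4, 1+coins_for(5)=1+3=4) = 4
coins_for(19) = min(1+coins_for(18)=1+4=5, 1+coins_for(16)=1+2=3, 1+coins_for(12)=1+4=5, 1+coins_for(6)=1+2=3) = 3
coins_for(20) = min(1+coins_for(19)=1+3=4, 1+coins_for(17)=1+3=4, 1+coins_for(13)=1+1=2, 1+coins_for(7)=1+1=2) = 2
coins_for(21) = min(1+coins_for(20)=1+2=3, 1+coins_for(18)=1+4=5, 1+coins_for(14)=1+2=3, 1+coins_for(8)=1+2=3) = 3
coins_for(22) = min(1+coins_for(21)=1+3=4, 1+coins_for(19)=1+3=4, 1+coins_for(15)=1+3=4, 1+coins_for(9)=1+3=4) = 4
coins_for(23) = min(1+coins_for(22)=1+4=5, 1+coins_for(20)=1+2=3, 1+coins_for(16)=1+2=3, 1+coins_for(10)=1+2=3) = 3
coins_for(24) = min(1+coins_for(23)=1+3=4, 1+coins_for(21)=1+3=4, 1+coins_for(17)=1+3=4, 1+coins_for(11)=1+3=4) = 4
coins_for(25) = min(1+coins_for(24)=1+4=5, 1+coins_for(22)=1+4=5, 1+coins_for(18)=1+4=5, 1+coins_for(12)=1+4=5) = 5
coins_for(26) = min(1+coins_for(25)=1+5=6, 1+coins_for(23)=1+3=4, 1+coins_for(19)=1+3=4, 1+coins_for(13)=1+1=2) = 2

2


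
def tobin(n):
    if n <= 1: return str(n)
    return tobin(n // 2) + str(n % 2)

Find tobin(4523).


tobin(4523) = tobin(2261) + '1'
tobin(2261) = tobin(1130) + '1'
tobin(1130) = tobin(565) + '0'
tobin(565) = tobin(282) + '1'
tobin(282) = tobin(141) + '0'
tobin(141) = tobin(70) + '1'
tobin(70) = tobin(35) + '0'
tobin(35) = tobin(17) + '1'
tobin(17) = tobin(8) + '1'
tobin(8) = tobin(4) + '0'
tobin(4) = tobin(2) + '0'
tobin(2) = tobin(1) + '0'
tobin(1) = '1'  (base case)
Concatenating: '1' + '0' + '0' + '0' + '1' + '1' + '0' + '1' + '0' + '1' + '0' + '1' + '1' = '1000110101011'

1000110101011


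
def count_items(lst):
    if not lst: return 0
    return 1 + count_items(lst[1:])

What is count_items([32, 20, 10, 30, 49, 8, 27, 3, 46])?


count_items([32, 20, 10, 30, 49, 8, 27, 3, 46]) = 1 + count_items([20, 10, 30, 49, 8, 27, 3, 46])
count_items([20, 10, 30, 49, 8, 27, 3, 46]) = 1 + count_items([10, 30, 49, 8, 27, 3, 46])
count_items([10, 30, 49, 8, 27, 3, 46]) = 1 + count_items([30, 49, 8, 27, 3, 46])
count_items([30, 49, 8, 27, 3, 46]) = 1 + count_items([49, 8, 27, 3, 46])
count_items([49, 8, 27, 3, 46]) = 1 + count_items([8, 27, 3, 46])
count_items([8, 27, 3, 46]) = 1 + count_items([27, 3, 46])
count_items([27, 3, 46]) = 1 + count_items([3, 46])
count_items([3, 46]) = 1 + count_items([46])
count_items([46]) = 1 + count_items([])
count_items([]) = 0  (base case)
Unwinding: 1 + 1 + 1 + 1 + 1 + 1 + 1 + 1 + 1 + 0 = 9

9


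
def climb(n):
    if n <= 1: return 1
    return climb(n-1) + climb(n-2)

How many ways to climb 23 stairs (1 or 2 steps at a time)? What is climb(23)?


Building up from base cases:
climb(0) = 1
climb(1) = 1
climb(2) = climb(1) + climb(0) = 1 + 1 = 2
climb(3) = climb(2) + climb(1) = 2 + 1 = 3
climb(4) = climb(3) + climb(2) = 3 + 2 = 5
climb(5) = climb(4) + climb(3) = 5 + 3 = 8
climb(6) = climb(5) + climb(4) = 8 + 5 = 13
climb(7) = climb(6) + climb(5) = 13 + 8 = 21
climb(8) = climb(7) + climb(6) = 21 + 13 = 34
climb(9) = climb(8) + climb(7) = 34 + 21 = 55
climb(10) = climb(9) + climb(8) = 55 + 34 = 89
climb(11) = climb(10) + climb(9) = 89 + 55 = 144
climb(12) = climb(11) + climb(10) = 144 + 89 = 233
climb(13) = climb(12) + climb(11) = 233 + 144 = 377
climb(14) = climb(13) + climb(12) = 377 + 233 = 610
climb(15) = climb(14) + climb(13) = 610 + 377 = 987
climb(16) = climb(15) + climb(14) = 987 + 610 = 1597
climb(17) = climb(16) + climb(15) = 1597 + 987 = 2584
climb(18) = climb(17) + climb(16) = 2584 + 1597 = 4181
climb(19) = climb(18) + climb(17) = 4181 + 2584 = 6765
climb(20) = climb(19) + climb(18) = 6765 + 4181 = 10946
climb(21) = climb(20) + climb(19) = 10946 + 6765 = 17711
climb(22) = climb(21) + climb(20) = 17711 + 10946 = 28657
climb(23) = climb(22) + climb(21) = 28657 + 17711 = 46368

46368


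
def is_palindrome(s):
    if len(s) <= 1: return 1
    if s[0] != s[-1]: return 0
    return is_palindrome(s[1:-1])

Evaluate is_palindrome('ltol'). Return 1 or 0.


is_palindrome('ltol'): s[0]='l' == s[-1]='l' -> check is_palindrome('to')
is_palindrome('to'): s[0]='t' != s[-1]='o' -> return 0
Result: 0 (not a palindrome)

0


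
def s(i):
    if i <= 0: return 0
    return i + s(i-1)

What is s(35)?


s(35)
= 35 + 34 + 33 + 32 + 31 + 30 + 29 + 28 + 27 + 26 + 25 + 24 + 23 + 22 + 21 + 20 + 19 + 18 + 17 + 16 + 15 + 14 + 13 + 12 + 11 + 10 + 9 + 8 + 7 + 6 + 5 + 4 + 3 + 2 + 1 + s(0)
= 35 + 34 + 33 + 32 + 31 + 30 + 29 + 28 + 27 + 26 + 25 + 24 + 23 + 22 + 21 + 20 + 19 + 18 + 17 + 16 + 15 + 14 + 13 + 12 + 11 + 10 + 9 + 8 + 7 + 6 + 5 + 4 + 3 + 2 + 1 + 0
= 630

630


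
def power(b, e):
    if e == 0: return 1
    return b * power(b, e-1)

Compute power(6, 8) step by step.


power(6, 8)
= 6 * power(6, 7)
= 6 * 6 * power(6, 6)
= 6 * 6 * 6 * power(6, 5)
= 6 * 6 * 6 * 6 * power(6, 4)
= 6 * 6 * 6 * 6 * 6 * power(6, 3)
= 6 * 6 * 6 * 6 * 6 * 6 * power(6, 2)
= 6 * 6 * 6 * 6 * 6 * 6 * 6 * power(6, 1)
= 6 * 6 * 6 * 6 * 6 * 6 * 6 * 6 * power(6, 0)
= 6 * 6 * 6 * 6 * 6 * 6 * 6 * 6 * 1
= 1679616

1679616


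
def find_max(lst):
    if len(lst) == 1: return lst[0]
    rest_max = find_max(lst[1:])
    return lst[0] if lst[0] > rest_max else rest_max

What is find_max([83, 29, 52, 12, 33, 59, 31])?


find_max([83, 29, 52, 12, 33, 59, 31]): compare 83 with find_max([29, 52, 12, 33, 59, 31])
find_max([29, 52, 12, 33, 59, 31]): compare 29 with find_max([52, 12, 33, 59, 31])
find_max([52, 12, 33, 59, 31]): compare 52 with find_max([12, 33, 59, 31])
find_max([12, 33, 59, 31]): compare 12 with find_max([33, 59, 31])
find_max([33, 59, 31]): compare 33 with find_max([59, 31])
find_max([59, 31]): compare 59 with find_max([31])
find_max([31]) = 31  (base case)
Compare 59 with 31 -> 59
Compare 33 with 59 -> 59
Compare 12 with 59 -> 59
Compare 52 with 59 -> 59
Compare 29 with 59 -> 59
Compare 83 with 59 -> 83

83


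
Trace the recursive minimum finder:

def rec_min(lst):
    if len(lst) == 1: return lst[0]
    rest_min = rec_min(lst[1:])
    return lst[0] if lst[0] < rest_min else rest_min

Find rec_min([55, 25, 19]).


rec_min([55, 25, 19]): compare 55 with rec_min([25, 19])
rec_min([25, 19]): compare 25 with rec_min([19])
rec_min([19]) = 19  (base case)
Compare 25 with 19 -> 19
Compare 55 with 19 -> 19

19


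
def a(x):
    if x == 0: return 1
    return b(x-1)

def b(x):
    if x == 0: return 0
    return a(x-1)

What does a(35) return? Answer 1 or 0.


a(35) = b(34)
b(34) = a(33)
a(33) = b(32)
b(32) = a(31)
a(31) = b(30)
b(30) = a(29)
a(29) = b(28)
b(28) = a(27)
a(27) = b(26)
b(26) = a(25)
a(25) = b(24)
b(24) = a(23)
a(23) = b(22)
b(22) = a(21)
a(21) = b(20)
b(20) = a(19)
a(19) = b(18)
b(18) = a(17)
a(17) = b(16)
b(16) = a(15)
a(15) = b(14)
b(14) = a(13)
a(13) = b(12)
b(12) = a(11)
a(11) = b(10)
b(10) = a(9)
a(9) = b(8)
b(8) = a(7)
a(7) = b(6)
b(6) = a(5)
a(5) = b(4)
b(4) = a(3)
a(3) = b(2)
b(2) = a(1)
a(1) = b(0)
b(0) = 0  (base case)
Result: 0

0


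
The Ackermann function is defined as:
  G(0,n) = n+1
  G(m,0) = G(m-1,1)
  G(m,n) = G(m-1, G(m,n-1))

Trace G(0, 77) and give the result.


G(0, 77) = 78
Result: G(0, 77) = 78

78


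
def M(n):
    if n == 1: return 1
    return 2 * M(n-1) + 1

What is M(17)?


M(17) = 2 * M(16) + 1
M(16) = 2 * M(15) + 1
M(15) = 2 * M(14) + 1
M(14) = 2 * M(13) + 1
M(13) = 2 * M(12) + 1
M(12) = 2 * M(11) + 1
M(11) = 2 * M(10) + 1
M(10) = 2 * M(9) + 1
M(9) = 2 * M(8) + 1
M(8) = 2 * M(7) + 1
M(7) = 2 * M(6) + 1
M(6) = 2 * M(5) + 1
M(5) = 2 * M(4) + 1
M(4) = 2 * M(3) + 1
M(3) = 2 * M(2) + 1
M(2) = 2 * M(1) + 1
M(1) = 1  (base case)
M(2) = 2 * 1 + 1 = 3
M(3) = 2 * 3 + 1 = 7
M(4) = 2 * 7 + 1 = 15
M(5) = 2 * 15 + 1 = 31
M(6) = 2 * 31 + 1 = 63
M(7) = 2 * 63 + 1 = 127
M(8) = 2 * 127 + 1 = 255
M(9) = 2 * 255 + 1 = 511
M(10) = 2 * 511 + 1 = 1023
M(11) = 2 * 1023 + 1 = 2047
M(12) = 2 * 2047 + 1 = 4095
M(13) = 2 * 4095 + 1 = 8191
M(14) = 2 * 8191 + 1 = 16383
M(15) = 2 * 16383 + 1 = 32767
M(16) = 2 * 32767 + 1 = 65535
M(17) = 2 * 65535 + 1 = 131071

131071


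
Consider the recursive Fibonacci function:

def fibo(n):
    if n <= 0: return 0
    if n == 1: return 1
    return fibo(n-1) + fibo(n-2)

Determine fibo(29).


Computing fibo(29) bottom-up:
fibo(0) = 0
fibo(1) = 1
fibo(2) = fibo(1) + fibo(0) = 1 + 0 = 1
fibo(3) = fibo(2) + fibo(1) = 1 + 1 = 2
fibo(4) = fibo(3) + fibo(2) = 2 + 1 = 3
fibo(5) = fibo(4) + fibo(3) = 3 + 2 = 5
fibo(6) = fibo(5) + fibo(4) = 5 + 3 = 8
fibo(7) = fibo(6) + fibo(5) = 8 + 5 = 13
fibo(8) = fibo(7) + fibo(6) = 13 + 8 = 21
fibo(9) = fibo(8) + fibo(7) = 21 + 13 = 34
fibo(10) = fibo(9) + fibo(8) = 34 + 21 = 55
fibo(11) = fibo(10) + fibo(9) = 55 + 34 = 89
fibo(12) = fibo(11) + fibo(10) = 89 + 55 = 144
fibo(13) = fibo(12) + fibo(11) = 144 + 89 = 233
fibo(14) = fibo(13) + fibo(12) = 233 + 144 = 377
fibo(15) = fibo(14) + fibo(13) = 377 + 233 = 610
fibo(16) = fibo(15) + fibo(14) = 610 + 377 = 987
fibo(17) = fibo(16) + fibo(15) = 987 + 610 = 1597
fibo(18) = fibo(17) + fibo(16) = 1597 + 987 = 2584
fibo(19) = fibo(18) + fibo(17) = 2584 + 1597 = 4181
fibo(20) = fibo(19) + fibo(18) = 4181 + 2584 = 6765
fibo(21) = fibo(20) + fibo(19) = 6765 + 4181 = 10946
fibo(22) = fibo(21) + fibo(20) = 10946 + 6765 = 17711
fibo(23) = fibo(22) + fibo(21) = 17711 + 10946 = 28657
fibo(24) = fibo(23) + fibo(22) = 28657 + 17711 = 46368
fibo(25) = fibo(24) + fibo(23) = 46368 + 28657 = 75025
fibo(26) = fibo(25) + fibo(24) = 75025 + 46368 = 121393
fibo(27) = fibo(26) + fibo(25) = 121393 + 75025 = 196418
fibo(28) = fibo(27) + fibo(26) = 196418 + 121393 = 317811
fibo(29) = fibo(28) + fibo(27) = 317811 + 196418 = 514229

514229


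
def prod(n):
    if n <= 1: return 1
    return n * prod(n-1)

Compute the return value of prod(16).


prod(16)
= 16 * prod(15)
= 16 * 15 * prod(14)
= 16 * 15 * 14 * prod(13)
= 16 * 15 * 14 * 13 * prod(12)
= 16 * 15 * 14 * 13 * 12 * prod(11)
= 16 * 15 * 14 * 13 * 12 * 11 * prod(10)
= 16 * 15 * 14 * 13 * 12 * 11 * 10 * prod(9)
= 16 * 15 * 14 * 13 * 12 * 11 * 10 * 9 * prod(8)
= 16 * 15 * 14 * 13 * 12 * 11 * 10 * 9 * 8 * prod(7)
= 16 * 15 * 14 * 13 * 12 * 11 * 10 * 9 * 8 * 7 * prod(6)
= 16 * 15 * 14 * 13 * 12 * 11 * 10 * 9 * 8 * 7 * 6 * prod(5)
= 16 * 15 * 14 * 13 * 12 * 11 * 10 * 9 * 8 * 7 * 6 * 5 * prod(4)
= 16 * 15 * 14 * 13 * 12 * 11 * 10 * 9 * 8 * 7 * 6 * 5 * 4 * prod(3)
= 16 * 15 * 14 * 13 * 12 * 11 * 10 * 9 * 8 * 7 * 6 * 5 * 4 * 3 * prod(2)
= 16 * 15 * 14 * 13 * 12 * 11 * 10 * 9 * 8 * 7 * 6 * 5 * 4 * 3 * 2 * prod(1)
= 16 * 15 * 14 * 13 * 12 * 11 * 10 * 9 * 8 * 7 * 6 * 5 * 4 * 3 * 2 * 1
= 20922789888000

20922789888000


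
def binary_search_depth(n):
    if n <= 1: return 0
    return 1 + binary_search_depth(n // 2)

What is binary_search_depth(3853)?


3853 / 2 = 1926
1926 / 2 = 963
963 / 2 = 481
481 / 2 = 240
240 / 2 = 120
120 / 2 = 60
60 / 2 = 30
30 / 2 = 15
15 / 2 = 7
7 / 2 = 3
3 / 2 = 1
Reached 1 after 11 halvings

11


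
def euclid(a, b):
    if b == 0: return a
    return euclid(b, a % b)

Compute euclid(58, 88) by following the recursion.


euclid(58, 88) = euclid(88, 58)
euclid(88, 58) = euclid(58, 30)
euclid(58, 30) = euclid(30, 28)
euclid(30, 28) = euclid(28, 2)
euclid(28, 2) = euclid(2, 0)
euclid(2, 0) = 2  (base case)

2


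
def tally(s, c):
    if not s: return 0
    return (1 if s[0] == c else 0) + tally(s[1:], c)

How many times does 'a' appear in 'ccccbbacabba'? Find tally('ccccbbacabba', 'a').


s[0]='c' != 'a' -> 0
s[0]='c' != 'a' -> 0
s[0]='c' != 'a' -> 0
s[0]='c' != 'a' -> 0
s[0]='b' != 'a' -> 0
s[0]='b' != 'a' -> 0
s[0]='a' == 'a' -> 1
s[0]='c' != 'a' -> 0
s[0]='a' == 'a' -> 1
s[0]='b' != 'a' -> 0
s[0]='b' != 'a' -> 0
s[0]='a' == 'a' -> 1
Sum: 0 + 0 + 0 + 0 + 0 + 0 + 1 + 0 + 1 + 0 + 0 + 1 = 3

3
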